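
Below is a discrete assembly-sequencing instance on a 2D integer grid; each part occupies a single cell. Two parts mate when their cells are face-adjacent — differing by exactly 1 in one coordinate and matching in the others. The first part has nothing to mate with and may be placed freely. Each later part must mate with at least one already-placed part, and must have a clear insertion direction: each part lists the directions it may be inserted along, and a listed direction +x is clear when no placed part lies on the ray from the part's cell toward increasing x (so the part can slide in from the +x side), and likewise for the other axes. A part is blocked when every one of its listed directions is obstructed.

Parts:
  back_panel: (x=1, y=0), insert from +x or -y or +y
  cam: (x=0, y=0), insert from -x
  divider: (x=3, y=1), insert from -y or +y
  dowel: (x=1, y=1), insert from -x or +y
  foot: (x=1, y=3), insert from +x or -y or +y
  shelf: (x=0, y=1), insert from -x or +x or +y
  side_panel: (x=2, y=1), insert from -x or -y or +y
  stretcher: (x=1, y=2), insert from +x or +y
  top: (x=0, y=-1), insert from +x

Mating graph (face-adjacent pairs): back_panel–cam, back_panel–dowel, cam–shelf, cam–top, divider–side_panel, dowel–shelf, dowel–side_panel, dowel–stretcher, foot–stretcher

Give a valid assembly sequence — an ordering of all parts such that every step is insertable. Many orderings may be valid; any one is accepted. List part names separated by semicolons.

divider; side_panel; dowel; shelf; stretcher; foot; back_panel; cam; top

1. divider@(3, 1) [-y clear] — {divider}
2. side_panel@(2, 1) [-x clear] — {divider, side_panel}
3. dowel@(1, 1) [-x clear] — {divider, dowel, side_panel}
4. shelf@(0, 1) [-x clear] — {divider, dowel, shelf, side_panel}
5. stretcher@(1, 2) [+x clear] — {divider, dowel, shelf, side_panel, stretcher}
6. foot@(1, 3) [+x clear] — {divider, dowel, foot, shelf, side_panel, stretcher}
7. back_panel@(1, 0) [+x clear] — {back_panel, divider, dowel, foot, shelf, side_panel, stretcher}
8. cam@(0, 0) [-x clear] — {back_panel, cam, divider, dowel, foot, shelf, side_panel, stretcher}
9. top@(0, -1) [+x clear] — {back_panel, cam, divider, dowel, foot, shelf, side_panel, stretcher, top}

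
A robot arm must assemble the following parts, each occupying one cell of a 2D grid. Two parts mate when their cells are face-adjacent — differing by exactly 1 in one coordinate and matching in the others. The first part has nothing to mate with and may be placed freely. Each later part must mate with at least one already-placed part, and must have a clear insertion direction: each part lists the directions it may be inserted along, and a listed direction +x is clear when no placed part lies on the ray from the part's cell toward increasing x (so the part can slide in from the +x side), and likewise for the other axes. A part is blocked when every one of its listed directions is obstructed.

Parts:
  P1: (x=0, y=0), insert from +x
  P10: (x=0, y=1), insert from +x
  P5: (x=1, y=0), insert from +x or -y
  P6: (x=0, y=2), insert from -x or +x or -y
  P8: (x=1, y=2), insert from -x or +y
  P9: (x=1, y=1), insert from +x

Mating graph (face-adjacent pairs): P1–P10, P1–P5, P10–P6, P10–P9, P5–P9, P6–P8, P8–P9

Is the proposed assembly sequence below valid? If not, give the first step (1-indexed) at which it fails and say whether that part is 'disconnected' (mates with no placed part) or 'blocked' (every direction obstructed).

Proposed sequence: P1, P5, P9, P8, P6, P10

1. P1@(0, 0) [+x clear] — {P1}
2. P5@(1, 0) [+x clear] — {P1, P5}
3. P9@(1, 1) [+x clear] — {P1, P5, P9}
4. P8@(1, 2) [-x clear] — {P1, P5, P8, P9}
5. P6@(0, 2) [-x clear] — {P1, P5, P6, P8, P9}
6. P10@(0, 1) — +x all obstructed ⇒ blocked

Invalid at step 6 (blocked)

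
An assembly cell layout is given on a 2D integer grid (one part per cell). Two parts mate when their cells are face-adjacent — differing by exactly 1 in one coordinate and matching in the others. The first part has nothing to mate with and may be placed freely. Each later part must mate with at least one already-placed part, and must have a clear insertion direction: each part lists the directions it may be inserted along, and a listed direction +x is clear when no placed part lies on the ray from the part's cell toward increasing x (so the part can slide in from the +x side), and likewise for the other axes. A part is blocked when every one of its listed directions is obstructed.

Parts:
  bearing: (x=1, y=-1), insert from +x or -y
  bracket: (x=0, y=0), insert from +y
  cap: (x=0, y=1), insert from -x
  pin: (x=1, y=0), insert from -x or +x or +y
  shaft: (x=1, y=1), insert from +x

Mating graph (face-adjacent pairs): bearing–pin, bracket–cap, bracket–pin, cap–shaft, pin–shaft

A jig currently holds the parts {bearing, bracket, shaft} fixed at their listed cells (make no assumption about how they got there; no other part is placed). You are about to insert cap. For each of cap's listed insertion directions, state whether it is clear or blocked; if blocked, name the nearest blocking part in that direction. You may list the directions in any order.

-x: clear

-x: ray from cap(0, 1) has no placed part ⇒ clear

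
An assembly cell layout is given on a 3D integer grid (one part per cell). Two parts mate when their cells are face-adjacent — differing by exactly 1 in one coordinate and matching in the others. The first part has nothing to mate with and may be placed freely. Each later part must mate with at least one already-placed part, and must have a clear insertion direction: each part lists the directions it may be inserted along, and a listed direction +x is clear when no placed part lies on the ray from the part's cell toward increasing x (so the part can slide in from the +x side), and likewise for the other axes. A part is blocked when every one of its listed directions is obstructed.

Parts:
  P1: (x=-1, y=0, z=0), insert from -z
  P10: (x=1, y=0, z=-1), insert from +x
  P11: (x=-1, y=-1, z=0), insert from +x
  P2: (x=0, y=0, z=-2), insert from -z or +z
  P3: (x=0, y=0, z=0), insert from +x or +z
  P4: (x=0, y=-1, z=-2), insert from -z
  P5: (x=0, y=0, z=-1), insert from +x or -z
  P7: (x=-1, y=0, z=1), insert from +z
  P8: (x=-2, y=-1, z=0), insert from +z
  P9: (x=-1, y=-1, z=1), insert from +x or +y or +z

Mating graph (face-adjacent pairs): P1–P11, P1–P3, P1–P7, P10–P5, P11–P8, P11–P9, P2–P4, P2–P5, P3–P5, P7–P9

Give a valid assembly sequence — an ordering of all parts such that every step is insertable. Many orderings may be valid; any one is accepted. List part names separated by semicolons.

P8; P11; P1; P3; P9; P7; P5; P10; P2; P4

1. P8@(-2, -1, 0) [+z clear] — {P8}
2. P11@(-1, -1, 0) [+x clear] — {P11, P8}
3. P1@(-1, 0, 0) [-z clear] — {P1, P11, P8}
4. P3@(0, 0, 0) [+x clear] — {P1, P11, P3, P8}
5. P9@(-1, -1, 1) [+x clear] — {P1, P11, P3, P8, P9}
6. P7@(-1, 0, 1) [+z clear] — {P1, P11, P3, P7, P8, P9}
7. P5@(0, 0, -1) [+x clear] — {P1, P11, P3, P5, P7, P8, P9}
8. P10@(1, 0, -1) [+x clear] — {P1, P10, P11, P3, P5, P7, P8, P9}
9. P2@(0, 0, -2) [-z clear] — {P1, P10, P11, P2, P3, P5, P7, P8, P9}
10. P4@(0, -1, -2) [-z clear] — {P1, P10, P11, P2, P3, P4, P5, P7, P8, P9}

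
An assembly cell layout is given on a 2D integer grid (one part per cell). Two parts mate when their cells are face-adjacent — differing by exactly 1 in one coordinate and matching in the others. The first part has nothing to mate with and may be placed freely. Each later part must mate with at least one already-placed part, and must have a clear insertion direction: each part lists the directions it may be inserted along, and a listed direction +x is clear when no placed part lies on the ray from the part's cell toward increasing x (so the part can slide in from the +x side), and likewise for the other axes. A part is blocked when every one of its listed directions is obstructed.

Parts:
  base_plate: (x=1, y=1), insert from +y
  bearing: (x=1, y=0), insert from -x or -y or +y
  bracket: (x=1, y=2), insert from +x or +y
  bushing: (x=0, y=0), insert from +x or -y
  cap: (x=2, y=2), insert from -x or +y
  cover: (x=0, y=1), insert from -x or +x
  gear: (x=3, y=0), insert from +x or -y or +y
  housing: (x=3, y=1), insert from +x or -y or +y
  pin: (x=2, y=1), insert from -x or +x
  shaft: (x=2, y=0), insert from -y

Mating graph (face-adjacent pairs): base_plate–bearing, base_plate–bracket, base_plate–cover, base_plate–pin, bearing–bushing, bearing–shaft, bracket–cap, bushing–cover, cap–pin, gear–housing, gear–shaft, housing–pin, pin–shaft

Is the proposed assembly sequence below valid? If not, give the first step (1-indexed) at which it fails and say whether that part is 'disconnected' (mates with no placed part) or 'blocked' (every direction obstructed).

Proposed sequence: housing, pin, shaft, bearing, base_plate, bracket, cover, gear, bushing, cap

1. housing@(3, 1) [+x clear] — {housing}
2. pin@(2, 1) [-x clear] — {housing, pin}
3. shaft@(2, 0) [-y clear] — {housing, pin, shaft}
4. bearing@(1, 0) [-x clear] — {bearing, housing, pin, shaft}
5. base_plate@(1, 1) [+y clear] — {base_plate, bearing, housing, pin, shaft}
6. bracket@(1, 2) [+x clear] — {base_plate, bearing, bracket, housing, pin, shaft}
7. cover@(0, 1) [-x clear] — {base_plate, bearing, bracket, cover, housing, pin, shaft}
8. gear@(3, 0) [+x clear] — {base_plate, bearing, bracket, cover, gear, housing, pin, shaft}
9. bushing@(0, 0) [-y clear] — {base_plate, bearing, bracket, bushing, cover, gear, housing, pin, shaft}
10. cap@(2, 2) [+y clear] — {base_plate, bearing, bracket, bushing, cap, cover, gear, housing, pin, shaft}

Valid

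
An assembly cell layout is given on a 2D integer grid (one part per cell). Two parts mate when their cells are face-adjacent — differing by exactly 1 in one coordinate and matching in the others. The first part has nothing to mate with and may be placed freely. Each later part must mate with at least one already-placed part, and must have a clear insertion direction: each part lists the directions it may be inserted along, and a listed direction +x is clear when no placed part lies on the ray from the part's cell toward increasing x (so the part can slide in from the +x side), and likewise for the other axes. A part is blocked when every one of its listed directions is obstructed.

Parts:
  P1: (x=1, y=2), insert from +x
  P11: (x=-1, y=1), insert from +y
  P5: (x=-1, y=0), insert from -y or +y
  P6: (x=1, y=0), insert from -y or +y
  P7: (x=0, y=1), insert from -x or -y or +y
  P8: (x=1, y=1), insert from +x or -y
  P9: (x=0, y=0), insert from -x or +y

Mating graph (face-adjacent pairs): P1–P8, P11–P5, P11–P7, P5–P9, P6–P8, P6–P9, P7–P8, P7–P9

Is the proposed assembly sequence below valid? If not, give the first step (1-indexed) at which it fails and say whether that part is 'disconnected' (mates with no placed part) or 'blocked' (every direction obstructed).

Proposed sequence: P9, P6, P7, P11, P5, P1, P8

1. P9@(0, 0) [-x clear] — {P9}
2. P6@(1, 0) [-y clear] — {P6, P9}
3. P7@(0, 1) [-x clear] — {P6, P7, P9}
4. P11@(-1, 1) [+y clear] — {P11, P6, P7, P9}
5. P5@(-1, 0) [-y clear] — {P11, P5, P6, P7, P9}
6. P1@(1, 2) — no placed neighbour ⇒ disconnected

Invalid at step 6 (disconnected)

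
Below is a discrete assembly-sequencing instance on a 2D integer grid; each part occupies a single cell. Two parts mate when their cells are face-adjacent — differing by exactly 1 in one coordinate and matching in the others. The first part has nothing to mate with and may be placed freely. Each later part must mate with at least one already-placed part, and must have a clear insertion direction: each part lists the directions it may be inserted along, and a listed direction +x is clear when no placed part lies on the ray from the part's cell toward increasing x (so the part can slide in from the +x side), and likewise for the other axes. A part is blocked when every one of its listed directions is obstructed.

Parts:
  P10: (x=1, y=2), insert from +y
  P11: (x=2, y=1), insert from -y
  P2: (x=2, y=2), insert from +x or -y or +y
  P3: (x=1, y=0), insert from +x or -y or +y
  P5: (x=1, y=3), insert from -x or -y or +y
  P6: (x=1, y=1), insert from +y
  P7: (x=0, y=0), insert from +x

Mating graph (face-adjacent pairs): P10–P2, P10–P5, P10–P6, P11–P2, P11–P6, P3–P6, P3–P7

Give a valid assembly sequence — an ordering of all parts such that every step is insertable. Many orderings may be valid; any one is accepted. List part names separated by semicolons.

1. P7@(0, 0) [+x clear] — {P7}
2. P3@(1, 0) [+x clear] — {P3, P7}
3. P6@(1, 1) [+y clear] — {P3, P6, P7}
4. P11@(2, 1) [-y clear] — {P11, P3, P6, P7}
5. P10@(1, 2) [+y clear] — {P10, P11, P3, P6, P7}
6. P5@(1, 3) [-x clear] — {P10, P11, P3, P5, P6, P7}
7. P2@(2, 2) [+x clear] — {P10, P11, P2, P3, P5, P6, P7}

P7; P3; P6; P11; P10; P5; P2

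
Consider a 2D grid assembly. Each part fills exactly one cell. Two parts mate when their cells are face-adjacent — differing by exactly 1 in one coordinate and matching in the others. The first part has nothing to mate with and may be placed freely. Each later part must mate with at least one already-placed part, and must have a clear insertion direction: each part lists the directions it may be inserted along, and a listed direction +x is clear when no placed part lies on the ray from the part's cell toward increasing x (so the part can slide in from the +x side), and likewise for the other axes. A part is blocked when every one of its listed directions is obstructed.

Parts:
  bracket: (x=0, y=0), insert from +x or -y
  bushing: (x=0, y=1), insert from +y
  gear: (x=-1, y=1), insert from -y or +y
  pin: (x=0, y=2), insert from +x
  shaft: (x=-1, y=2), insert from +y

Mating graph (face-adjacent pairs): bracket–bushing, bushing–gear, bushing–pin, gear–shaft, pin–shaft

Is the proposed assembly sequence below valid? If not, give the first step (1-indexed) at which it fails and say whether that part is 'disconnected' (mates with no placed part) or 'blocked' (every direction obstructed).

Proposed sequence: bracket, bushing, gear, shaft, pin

Valid

1. bracket@(0, 0) [+x clear] — {bracket}
2. bushing@(0, 1) [+y clear] — {bracket, bushing}
3. gear@(-1, 1) [-y clear] — {bracket, bushing, gear}
4. shaft@(-1, 2) [+y clear] — {bracket, bushing, gear, shaft}
5. pin@(0, 2) [+x clear] — {bracket, bushing, gear, pin, shaft}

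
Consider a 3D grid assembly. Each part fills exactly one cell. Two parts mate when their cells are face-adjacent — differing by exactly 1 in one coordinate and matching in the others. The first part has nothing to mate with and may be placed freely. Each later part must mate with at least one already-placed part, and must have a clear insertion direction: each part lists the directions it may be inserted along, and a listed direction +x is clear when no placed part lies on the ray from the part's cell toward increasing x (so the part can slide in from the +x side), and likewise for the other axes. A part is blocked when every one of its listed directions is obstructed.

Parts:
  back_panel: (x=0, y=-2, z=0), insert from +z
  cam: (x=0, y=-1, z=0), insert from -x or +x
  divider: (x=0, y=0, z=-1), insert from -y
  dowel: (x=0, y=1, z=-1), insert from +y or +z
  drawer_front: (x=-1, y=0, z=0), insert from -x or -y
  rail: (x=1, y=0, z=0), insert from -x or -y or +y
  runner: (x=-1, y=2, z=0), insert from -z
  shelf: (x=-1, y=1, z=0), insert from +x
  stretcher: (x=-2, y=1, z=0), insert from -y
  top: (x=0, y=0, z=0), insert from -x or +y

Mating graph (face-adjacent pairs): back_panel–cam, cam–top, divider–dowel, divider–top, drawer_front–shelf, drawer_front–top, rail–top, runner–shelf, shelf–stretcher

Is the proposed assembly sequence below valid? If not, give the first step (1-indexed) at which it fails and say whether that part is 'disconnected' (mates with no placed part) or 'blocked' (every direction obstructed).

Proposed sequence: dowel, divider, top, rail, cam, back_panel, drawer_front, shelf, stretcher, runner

1. dowel@(0, 1, -1) [+y clear] — {dowel}
2. divider@(0, 0, -1) [-y clear] — {divider, dowel}
3. top@(0, 0, 0) [-x clear] — {divider, dowel, top}
4. rail@(1, 0, 0) [-y clear] — {divider, dowel, rail, top}
5. cam@(0, -1, 0) [-x clear] — {cam, divider, dowel, rail, top}
6. back_panel@(0, -2, 0) [+z clear] — {back_panel, cam, divider, dowel, rail, top}
7. drawer_front@(-1, 0, 0) [-x clear] — {back_panel, cam, divider, dowel, drawer_front, rail, top}
8. shelf@(-1, 1, 0) [+x clear] — {back_panel, cam, divider, dowel, drawer_front, rail, shelf, top}
9. stretcher@(-2, 1, 0) [-y clear] — {back_panel, cam, divider, dowel, drawer_front, rail, shelf, stretcher, top}
10. runner@(-1, 2, 0) [-z clear] — {back_panel, cam, divider, dowel, drawer_front, rail, runner, shelf, stretcher, top}

Valid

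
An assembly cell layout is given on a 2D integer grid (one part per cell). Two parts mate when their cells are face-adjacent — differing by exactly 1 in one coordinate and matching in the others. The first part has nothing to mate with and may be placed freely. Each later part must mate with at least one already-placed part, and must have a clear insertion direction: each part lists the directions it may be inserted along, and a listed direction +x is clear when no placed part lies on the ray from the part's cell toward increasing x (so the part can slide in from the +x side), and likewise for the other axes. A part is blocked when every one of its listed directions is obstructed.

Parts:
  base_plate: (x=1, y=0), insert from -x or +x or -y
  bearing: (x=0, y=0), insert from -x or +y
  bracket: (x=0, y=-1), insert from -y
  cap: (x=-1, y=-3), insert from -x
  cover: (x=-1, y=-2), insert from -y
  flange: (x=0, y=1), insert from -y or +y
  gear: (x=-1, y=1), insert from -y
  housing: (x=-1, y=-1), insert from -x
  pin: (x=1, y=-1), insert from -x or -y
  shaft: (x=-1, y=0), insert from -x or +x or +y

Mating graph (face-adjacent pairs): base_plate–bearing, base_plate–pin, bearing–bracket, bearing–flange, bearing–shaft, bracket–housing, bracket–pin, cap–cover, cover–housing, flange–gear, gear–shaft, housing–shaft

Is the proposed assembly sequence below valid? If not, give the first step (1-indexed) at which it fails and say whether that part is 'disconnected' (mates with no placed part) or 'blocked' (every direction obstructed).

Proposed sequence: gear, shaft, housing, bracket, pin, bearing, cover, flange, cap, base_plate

1. gear@(-1, 1) [-y clear] — {gear}
2. shaft@(-1, 0) [-x clear] — {gear, shaft}
3. housing@(-1, -1) [-x clear] — {gear, housing, shaft}
4. bracket@(0, -1) [-y clear] — {bracket, gear, housing, shaft}
5. pin@(1, -1) [-y clear] — {bracket, gear, housing, pin, shaft}
6. bearing@(0, 0) [+y clear] — {bearing, bracket, gear, housing, pin, shaft}
7. cover@(-1, -2) [-y clear] — {bearing, bracket, cover, gear, housing, pin, shaft}
8. flange@(0, 1) [+y clear] — {bearing, bracket, cover, flange, gear, housing, pin, shaft}
9. cap@(-1, -3) [-x clear] — {bearing, bracket, cap, cover, flange, gear, housing, pin, shaft}
10. base_plate@(1, 0) [+x clear] — {base_plate, bearing, bracket, cap, cover, flange, gear, housing, pin, shaft}

Valid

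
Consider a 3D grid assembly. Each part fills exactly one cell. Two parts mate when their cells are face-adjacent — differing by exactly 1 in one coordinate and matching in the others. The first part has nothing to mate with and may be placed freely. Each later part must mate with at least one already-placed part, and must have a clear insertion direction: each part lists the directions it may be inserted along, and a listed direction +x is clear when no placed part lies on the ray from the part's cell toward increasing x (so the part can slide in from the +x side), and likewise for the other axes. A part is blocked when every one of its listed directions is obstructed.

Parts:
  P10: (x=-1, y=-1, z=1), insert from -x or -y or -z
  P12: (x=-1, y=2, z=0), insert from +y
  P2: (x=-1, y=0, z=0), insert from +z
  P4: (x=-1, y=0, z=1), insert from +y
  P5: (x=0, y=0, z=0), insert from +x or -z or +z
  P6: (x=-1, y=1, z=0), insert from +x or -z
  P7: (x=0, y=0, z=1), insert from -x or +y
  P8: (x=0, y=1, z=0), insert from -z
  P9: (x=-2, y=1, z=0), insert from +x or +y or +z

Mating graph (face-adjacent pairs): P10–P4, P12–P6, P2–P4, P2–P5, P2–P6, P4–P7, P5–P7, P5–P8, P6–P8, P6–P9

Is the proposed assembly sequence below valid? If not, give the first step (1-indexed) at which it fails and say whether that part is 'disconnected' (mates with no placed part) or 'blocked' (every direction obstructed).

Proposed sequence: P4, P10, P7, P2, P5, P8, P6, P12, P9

Invalid at step 4 (blocked)

1. P4@(-1, 0, 1) [+y clear] — {P4}
2. P10@(-1, -1, 1) [-x clear] — {P10, P4}
3. P7@(0, 0, 1) [+y clear] — {P10, P4, P7}
4. P2@(-1, 0, 0) — +z all obstructed ⇒ blocked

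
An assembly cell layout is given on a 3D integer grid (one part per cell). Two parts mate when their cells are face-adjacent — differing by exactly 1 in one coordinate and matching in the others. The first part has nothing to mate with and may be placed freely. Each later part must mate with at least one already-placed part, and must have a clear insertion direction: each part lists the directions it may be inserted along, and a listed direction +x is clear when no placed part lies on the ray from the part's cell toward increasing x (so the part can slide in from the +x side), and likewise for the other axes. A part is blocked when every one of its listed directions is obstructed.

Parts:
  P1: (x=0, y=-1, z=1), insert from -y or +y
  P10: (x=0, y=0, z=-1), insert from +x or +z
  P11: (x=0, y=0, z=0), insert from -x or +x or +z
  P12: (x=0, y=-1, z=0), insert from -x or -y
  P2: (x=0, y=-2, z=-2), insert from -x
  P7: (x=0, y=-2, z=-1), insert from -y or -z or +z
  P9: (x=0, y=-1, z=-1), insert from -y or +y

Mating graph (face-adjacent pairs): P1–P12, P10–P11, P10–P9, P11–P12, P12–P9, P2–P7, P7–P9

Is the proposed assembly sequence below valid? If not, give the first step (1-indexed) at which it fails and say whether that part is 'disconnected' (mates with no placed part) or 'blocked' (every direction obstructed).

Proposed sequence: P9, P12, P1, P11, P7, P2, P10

Valid

1. P9@(0, -1, -1) [-y clear] — {P9}
2. P12@(0, -1, 0) [-x clear] — {P12, P9}
3. P1@(0, -1, 1) [-y clear] — {P1, P12, P9}
4. P11@(0, 0, 0) [-x clear] — {P1, P11, P12, P9}
5. P7@(0, -2, -1) [-y clear] — {P1, P11, P12, P7, P9}
6. P2@(0, -2, -2) [-x clear] — {P1, P11, P12, P2, P7, P9}
7. P10@(0, 0, -1) [+x clear] — {P1, P10, P11, P12, P2, P7, P9}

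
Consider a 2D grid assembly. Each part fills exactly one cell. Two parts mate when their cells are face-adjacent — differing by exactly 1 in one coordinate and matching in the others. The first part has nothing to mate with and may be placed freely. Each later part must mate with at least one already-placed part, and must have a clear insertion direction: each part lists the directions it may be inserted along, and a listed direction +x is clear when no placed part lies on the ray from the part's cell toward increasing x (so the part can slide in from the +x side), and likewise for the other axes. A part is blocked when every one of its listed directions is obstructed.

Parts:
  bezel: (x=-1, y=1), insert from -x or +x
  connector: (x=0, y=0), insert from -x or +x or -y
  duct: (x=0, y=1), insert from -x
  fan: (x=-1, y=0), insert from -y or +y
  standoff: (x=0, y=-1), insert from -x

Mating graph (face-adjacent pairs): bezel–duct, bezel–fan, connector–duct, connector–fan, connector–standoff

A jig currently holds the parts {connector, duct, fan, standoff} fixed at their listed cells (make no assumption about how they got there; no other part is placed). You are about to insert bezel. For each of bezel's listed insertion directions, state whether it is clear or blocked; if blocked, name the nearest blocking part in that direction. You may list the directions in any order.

+x: blocked by duct; -x: clear

-x: ray from bezel(-1, 1) has no placed part ⇒ clear
+x: nearest on ray is duct@(0, 1) ⇒ blocked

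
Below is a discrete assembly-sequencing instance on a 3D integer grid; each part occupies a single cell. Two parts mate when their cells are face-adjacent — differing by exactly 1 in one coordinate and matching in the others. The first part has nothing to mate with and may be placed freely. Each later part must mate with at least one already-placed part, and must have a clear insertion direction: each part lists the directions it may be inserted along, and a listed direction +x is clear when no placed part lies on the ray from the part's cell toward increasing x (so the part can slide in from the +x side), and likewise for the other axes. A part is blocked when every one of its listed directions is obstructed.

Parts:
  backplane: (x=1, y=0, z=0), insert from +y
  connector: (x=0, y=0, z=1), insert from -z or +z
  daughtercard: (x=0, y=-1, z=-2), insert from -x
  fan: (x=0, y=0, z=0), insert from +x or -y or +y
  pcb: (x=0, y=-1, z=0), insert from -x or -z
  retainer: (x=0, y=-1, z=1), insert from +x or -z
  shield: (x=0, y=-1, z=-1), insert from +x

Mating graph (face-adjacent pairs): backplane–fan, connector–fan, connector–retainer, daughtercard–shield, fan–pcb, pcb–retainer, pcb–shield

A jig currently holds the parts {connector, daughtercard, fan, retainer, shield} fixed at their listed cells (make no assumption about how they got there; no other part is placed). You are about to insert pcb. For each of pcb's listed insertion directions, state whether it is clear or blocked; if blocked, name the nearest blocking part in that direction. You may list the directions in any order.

-x: ray from pcb(0, -1, 0) has no placed part ⇒ clear
-z: nearest on ray is shield@(0, -1, -1) ⇒ blocked

-x: clear; -z: blocked by shield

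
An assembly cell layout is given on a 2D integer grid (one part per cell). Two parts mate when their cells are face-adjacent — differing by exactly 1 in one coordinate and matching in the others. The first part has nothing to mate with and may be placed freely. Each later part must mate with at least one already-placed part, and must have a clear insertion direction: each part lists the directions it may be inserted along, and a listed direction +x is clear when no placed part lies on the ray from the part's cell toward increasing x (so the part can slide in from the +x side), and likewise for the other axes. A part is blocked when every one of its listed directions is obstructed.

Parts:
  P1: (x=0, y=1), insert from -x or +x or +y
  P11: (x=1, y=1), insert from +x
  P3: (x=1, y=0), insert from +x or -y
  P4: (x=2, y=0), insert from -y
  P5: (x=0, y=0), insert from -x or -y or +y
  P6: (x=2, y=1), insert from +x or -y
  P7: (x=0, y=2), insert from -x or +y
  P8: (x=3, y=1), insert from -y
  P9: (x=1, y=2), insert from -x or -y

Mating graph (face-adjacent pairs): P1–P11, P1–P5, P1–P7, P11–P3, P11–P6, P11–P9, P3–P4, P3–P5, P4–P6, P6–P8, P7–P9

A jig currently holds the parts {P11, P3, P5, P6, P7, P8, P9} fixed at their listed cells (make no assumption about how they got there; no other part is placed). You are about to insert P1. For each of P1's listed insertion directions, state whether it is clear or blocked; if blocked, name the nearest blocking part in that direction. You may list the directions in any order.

+x: blocked by P11; +y: blocked by P7; -x: clear

-x: ray from P1(0, 1) has no placed part ⇒ clear
+x: nearest on ray is P11@(1, 1) ⇒ blocked
+y: nearest on ray is P7@(0, 2) ⇒ blocked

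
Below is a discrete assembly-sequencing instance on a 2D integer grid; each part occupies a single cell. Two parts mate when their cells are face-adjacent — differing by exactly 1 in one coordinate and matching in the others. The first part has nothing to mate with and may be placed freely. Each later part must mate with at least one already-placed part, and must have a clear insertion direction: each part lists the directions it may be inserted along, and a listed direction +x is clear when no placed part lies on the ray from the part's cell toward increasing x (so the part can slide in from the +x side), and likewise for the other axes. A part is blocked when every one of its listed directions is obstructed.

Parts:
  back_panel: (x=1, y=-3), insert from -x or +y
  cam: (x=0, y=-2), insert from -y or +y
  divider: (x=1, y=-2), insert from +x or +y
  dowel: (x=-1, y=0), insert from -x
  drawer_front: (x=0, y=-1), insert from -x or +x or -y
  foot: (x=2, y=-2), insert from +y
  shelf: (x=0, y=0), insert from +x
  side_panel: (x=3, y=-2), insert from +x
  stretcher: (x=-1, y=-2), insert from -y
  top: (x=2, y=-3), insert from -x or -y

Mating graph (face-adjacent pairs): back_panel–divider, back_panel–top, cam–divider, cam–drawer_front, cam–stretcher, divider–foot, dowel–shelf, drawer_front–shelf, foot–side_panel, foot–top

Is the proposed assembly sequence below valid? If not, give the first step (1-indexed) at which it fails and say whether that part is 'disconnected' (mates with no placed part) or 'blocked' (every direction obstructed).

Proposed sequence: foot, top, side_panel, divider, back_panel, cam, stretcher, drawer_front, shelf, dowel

1. foot@(2, -2) [+y clear] — {foot}
2. top@(2, -3) [-x clear] — {foot, top}
3. side_panel@(3, -2) [+x clear] — {foot, side_panel, top}
4. divider@(1, -2) [+y clear] — {divider, foot, side_panel, top}
5. back_panel@(1, -3) [-x clear] — {back_panel, divider, foot, side_panel, top}
6. cam@(0, -2) [-y clear] — {back_panel, cam, divider, foot, side_panel, top}
7. stretcher@(-1, -2) [-y clear] — {back_panel, cam, divider, foot, side_panel, stretcher, top}
8. drawer_front@(0, -1) [-x clear] — {back_panel, cam, divider, drawer_front, foot, side_panel, stretcher, top}
9. shelf@(0, 0) [+x clear] — {back_panel, cam, divider, drawer_front, foot, shelf, side_panel, stretcher, top}
10. dowel@(-1, 0) [-x clear] — {back_panel, cam, divider, dowel, drawer_front, foot, shelf, side_panel, stretcher, top}

Valid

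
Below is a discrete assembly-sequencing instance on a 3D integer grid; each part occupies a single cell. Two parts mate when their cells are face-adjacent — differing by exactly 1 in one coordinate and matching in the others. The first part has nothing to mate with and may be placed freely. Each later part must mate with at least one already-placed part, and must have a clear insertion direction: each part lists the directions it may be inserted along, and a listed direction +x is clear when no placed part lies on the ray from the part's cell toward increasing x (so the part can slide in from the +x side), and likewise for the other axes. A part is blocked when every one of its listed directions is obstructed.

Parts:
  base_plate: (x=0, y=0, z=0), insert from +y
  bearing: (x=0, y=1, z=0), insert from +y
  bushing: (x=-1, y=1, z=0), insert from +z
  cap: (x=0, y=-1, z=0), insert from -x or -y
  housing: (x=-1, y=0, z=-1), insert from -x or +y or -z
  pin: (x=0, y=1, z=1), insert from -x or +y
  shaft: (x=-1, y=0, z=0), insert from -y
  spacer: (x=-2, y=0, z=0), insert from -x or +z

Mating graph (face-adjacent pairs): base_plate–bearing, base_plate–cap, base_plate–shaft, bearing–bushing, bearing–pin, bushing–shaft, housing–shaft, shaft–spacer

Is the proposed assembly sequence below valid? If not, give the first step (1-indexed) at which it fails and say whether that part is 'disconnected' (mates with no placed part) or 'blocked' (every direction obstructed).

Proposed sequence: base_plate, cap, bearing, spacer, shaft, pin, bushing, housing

Invalid at step 4 (disconnected)

1. base_plate@(0, 0, 0) [+y clear] — {base_plate}
2. cap@(0, -1, 0) [-x clear] — {base_plate, cap}
3. bearing@(0, 1, 0) [+y clear] — {base_plate, bearing, cap}
4. spacer@(-2, 0, 0) — no placed neighbour ⇒ disconnected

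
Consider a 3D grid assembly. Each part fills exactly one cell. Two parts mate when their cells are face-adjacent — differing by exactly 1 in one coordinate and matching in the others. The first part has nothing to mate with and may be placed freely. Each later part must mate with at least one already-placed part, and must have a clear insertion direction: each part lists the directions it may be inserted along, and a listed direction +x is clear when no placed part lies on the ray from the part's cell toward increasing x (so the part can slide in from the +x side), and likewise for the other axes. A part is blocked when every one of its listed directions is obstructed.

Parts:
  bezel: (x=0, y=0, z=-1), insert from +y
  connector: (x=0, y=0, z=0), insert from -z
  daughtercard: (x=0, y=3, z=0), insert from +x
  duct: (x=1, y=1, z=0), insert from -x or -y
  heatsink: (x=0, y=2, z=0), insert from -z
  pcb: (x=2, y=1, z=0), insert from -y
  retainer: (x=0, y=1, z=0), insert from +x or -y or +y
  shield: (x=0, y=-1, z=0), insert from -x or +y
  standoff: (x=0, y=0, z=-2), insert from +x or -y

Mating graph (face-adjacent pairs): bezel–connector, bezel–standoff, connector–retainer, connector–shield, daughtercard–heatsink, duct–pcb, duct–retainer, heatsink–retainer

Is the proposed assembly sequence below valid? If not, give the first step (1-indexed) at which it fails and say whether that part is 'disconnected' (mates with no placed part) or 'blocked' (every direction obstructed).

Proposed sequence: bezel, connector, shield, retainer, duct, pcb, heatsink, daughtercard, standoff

Invalid at step 2 (blocked)

1. bezel@(0, 0, -1) [+y clear] — {bezel}
2. connector@(0, 0, 0) — -z all obstructed ⇒ blocked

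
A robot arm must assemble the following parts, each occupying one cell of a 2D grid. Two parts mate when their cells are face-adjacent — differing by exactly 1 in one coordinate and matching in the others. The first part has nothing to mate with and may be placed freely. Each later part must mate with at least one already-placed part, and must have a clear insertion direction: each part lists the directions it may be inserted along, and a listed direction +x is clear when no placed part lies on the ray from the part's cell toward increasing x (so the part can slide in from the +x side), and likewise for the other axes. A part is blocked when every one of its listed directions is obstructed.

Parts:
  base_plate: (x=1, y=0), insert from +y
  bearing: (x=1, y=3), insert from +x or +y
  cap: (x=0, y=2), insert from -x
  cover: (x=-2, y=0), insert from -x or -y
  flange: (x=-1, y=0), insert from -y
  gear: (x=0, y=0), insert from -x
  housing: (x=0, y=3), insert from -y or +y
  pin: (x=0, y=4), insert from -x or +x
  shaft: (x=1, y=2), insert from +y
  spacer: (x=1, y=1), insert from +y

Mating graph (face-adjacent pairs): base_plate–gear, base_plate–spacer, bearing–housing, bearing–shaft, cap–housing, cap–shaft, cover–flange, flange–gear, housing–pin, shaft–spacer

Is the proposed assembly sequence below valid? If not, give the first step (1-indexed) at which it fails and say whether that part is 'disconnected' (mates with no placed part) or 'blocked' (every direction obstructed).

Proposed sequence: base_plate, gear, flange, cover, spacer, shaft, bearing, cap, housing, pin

1. base_plate@(1, 0) [+y clear] — {base_plate}
2. gear@(0, 0) [-x clear] — {base_plate, gear}
3. flange@(-1, 0) [-y clear] — {base_plate, flange, gear}
4. cover@(-2, 0) [-x clear] — {base_plate, cover, flange, gear}
5. spacer@(1, 1) [+y clear] — {base_plate, cover, flange, gear, spacer}
6. shaft@(1, 2) [+y clear] — {base_plate, cover, flange, gear, shaft, spacer}
7. bearing@(1, 3) [+x clear] — {base_plate, bearing, cover, flange, gear, shaft, spacer}
8. cap@(0, 2) [-x clear] — {base_plate, bearing, cap, cover, flange, gear, shaft, spacer}
9. housing@(0, 3) [+y clear] — {base_plate, bearing, cap, cover, flange, gear, housing, shaft, spacer}
10. pin@(0, 4) [-x clear] — {base_plate, bearing, cap, cover, flange, gear, housing, pin, shaft, spacer}

Valid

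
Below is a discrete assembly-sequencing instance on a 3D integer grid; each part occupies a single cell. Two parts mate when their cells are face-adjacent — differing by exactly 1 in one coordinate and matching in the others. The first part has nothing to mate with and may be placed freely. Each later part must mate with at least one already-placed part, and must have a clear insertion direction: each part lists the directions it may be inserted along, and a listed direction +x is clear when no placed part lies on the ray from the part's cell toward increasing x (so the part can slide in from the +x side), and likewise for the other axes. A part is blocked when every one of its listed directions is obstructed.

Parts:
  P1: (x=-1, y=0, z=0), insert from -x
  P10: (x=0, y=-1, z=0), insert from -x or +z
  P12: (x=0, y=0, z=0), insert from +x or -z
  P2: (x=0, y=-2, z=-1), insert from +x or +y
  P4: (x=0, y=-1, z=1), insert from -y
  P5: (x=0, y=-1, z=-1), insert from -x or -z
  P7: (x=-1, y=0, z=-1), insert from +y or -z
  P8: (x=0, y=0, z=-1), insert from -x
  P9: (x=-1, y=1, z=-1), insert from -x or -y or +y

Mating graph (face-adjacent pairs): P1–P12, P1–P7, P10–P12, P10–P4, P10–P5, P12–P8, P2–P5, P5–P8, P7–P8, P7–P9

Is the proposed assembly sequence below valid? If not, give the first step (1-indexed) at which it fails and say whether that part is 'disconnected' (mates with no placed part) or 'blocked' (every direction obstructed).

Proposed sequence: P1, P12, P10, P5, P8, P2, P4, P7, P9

1. P1@(-1, 0, 0) [-x clear] — {P1}
2. P12@(0, 0, 0) [+x clear] — {P1, P12}
3. P10@(0, -1, 0) [-x clear] — {P1, P10, P12}
4. P5@(0, -1, -1) [-x clear] — {P1, P10, P12, P5}
5. P8@(0, 0, -1) [-x clear] — {P1, P10, P12, P5, P8}
6. P2@(0, -2, -1) [+x clear] — {P1, P10, P12, P2, P5, P8}
7. P4@(0, -1, 1) [-y clear] — {P1, P10, P12, P2, P4, P5, P8}
8. P7@(-1, 0, -1) [+y clear] — {P1, P10, P12, P2, P4, P5, P7, P8}
9. P9@(-1, 1, -1) [-x clear] — {P1, P10, P12, P2, P4, P5, P7, P8, P9}

Valid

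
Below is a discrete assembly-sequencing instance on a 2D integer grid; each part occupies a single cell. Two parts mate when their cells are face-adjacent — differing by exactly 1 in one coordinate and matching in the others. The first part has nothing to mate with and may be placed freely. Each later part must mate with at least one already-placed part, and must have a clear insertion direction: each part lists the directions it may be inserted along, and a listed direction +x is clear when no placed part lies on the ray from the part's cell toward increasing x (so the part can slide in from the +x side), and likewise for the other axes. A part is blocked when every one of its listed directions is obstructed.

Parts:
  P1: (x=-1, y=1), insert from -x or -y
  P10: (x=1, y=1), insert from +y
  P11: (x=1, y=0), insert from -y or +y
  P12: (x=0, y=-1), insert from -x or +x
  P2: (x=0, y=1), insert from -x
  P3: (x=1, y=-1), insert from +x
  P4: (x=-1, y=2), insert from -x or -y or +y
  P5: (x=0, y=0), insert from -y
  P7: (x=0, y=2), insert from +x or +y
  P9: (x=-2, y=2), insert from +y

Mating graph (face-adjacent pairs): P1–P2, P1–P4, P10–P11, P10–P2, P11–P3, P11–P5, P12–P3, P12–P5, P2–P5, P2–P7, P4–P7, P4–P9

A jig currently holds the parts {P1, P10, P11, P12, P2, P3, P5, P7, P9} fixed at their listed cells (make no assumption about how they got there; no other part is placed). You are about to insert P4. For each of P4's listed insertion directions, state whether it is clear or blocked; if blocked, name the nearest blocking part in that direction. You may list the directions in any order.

-x: nearest on ray is P9@(-2, 2) ⇒ blocked
-y: nearest on ray is P1@(-1, 1) ⇒ blocked
+y: ray from P4(-1, 2) has no placed part ⇒ clear

+y: clear; -x: blocked by P9; -y: blocked by P1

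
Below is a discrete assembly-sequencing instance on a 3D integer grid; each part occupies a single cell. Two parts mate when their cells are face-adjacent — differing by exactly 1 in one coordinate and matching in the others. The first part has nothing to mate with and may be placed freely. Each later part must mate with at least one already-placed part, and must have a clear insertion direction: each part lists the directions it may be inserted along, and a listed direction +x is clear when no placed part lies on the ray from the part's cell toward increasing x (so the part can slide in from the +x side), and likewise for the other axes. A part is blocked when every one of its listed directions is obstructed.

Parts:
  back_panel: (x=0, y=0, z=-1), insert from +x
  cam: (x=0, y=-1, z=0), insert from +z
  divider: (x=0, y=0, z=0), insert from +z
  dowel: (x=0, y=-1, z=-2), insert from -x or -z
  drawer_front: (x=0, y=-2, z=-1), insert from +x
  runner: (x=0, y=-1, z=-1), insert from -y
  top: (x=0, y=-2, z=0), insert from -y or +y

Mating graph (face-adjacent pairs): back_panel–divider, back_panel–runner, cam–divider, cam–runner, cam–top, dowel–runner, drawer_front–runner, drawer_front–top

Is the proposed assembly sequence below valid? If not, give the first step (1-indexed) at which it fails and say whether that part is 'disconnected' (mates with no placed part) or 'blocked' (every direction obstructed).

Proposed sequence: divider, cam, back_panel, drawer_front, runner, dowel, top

1. divider@(0, 0, 0) [+z clear] — {divider}
2. cam@(0, -1, 0) [+z clear] — {cam, divider}
3. back_panel@(0, 0, -1) [+x clear] — {back_panel, cam, divider}
4. drawer_front@(0, -2, -1) — no placed neighbour ⇒ disconnected

Invalid at step 4 (disconnected)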